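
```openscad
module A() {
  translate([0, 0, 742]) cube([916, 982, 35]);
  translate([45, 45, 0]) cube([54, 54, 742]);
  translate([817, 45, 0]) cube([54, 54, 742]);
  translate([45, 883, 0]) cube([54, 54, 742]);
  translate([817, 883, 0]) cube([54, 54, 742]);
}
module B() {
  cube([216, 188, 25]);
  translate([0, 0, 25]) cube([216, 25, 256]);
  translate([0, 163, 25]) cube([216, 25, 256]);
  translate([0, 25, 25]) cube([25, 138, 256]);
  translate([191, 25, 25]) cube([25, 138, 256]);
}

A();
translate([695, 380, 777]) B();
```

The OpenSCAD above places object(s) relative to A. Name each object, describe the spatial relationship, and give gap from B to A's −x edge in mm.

A is a table. B is an open box. The open box is on top of the table. The gap from the open box to the table's −x edge is 695 mm.

The open box's min-x is at 695; the table's min-x is 0; gap = 695 mm.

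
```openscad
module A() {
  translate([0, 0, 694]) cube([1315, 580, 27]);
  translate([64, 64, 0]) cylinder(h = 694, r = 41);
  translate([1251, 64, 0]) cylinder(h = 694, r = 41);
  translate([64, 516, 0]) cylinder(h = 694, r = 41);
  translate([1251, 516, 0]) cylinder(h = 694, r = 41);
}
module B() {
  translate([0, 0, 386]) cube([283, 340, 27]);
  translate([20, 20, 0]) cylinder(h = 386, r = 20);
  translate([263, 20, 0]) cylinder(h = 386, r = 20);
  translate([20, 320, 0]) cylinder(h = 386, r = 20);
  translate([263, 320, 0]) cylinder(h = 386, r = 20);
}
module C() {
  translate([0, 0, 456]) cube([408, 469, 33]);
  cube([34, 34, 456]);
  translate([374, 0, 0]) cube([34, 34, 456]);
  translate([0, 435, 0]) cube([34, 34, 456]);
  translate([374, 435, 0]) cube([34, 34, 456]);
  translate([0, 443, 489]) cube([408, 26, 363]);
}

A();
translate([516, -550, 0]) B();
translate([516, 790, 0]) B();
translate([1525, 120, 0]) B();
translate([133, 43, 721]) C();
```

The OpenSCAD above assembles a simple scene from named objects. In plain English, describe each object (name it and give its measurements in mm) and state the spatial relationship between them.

A is a table with a 1315×580 mm rectangular top, 27 mm thick, top surface at z = 721 mm, supported by four round legs of 82 mm diameter, each leg's bounding box inset 23 mm from the nearest pair of top edges, running from the floor.

B is a four-legged stool. The seat is 283×340 mm, 27 mm thick, top at z = 413 mm. It stands on four round legs, each 40 mm in diameter, from z = 0 to the seat underside, each leg's axis is inset half a diameter from the nearest pair of seat edges (so the leg's bounding box is flush with the corner).

C is a chair: 408×469 mm seat, 33 mm thick, top at z = 489 mm, on four 34 mm square corner legs flush with the seat edges. A 26 mm thick backrest slab spans the full seat width, extending 363 mm above the seat top, its back face flush with the seat's +y edge.

Three stools sit around the table at the −y, +y, +x sides. The chair is on top of the table.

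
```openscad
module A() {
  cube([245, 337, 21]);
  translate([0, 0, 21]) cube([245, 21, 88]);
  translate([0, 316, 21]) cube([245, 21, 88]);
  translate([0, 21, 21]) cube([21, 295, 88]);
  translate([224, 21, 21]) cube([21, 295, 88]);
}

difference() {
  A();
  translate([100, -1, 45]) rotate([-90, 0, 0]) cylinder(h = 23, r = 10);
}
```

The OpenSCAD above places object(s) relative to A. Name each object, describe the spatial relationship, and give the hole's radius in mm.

The subtracted cylinder has r = 10 mm.

A is an open box. The open box has a circular hole through its front wall. The hole's radius is 10 mm.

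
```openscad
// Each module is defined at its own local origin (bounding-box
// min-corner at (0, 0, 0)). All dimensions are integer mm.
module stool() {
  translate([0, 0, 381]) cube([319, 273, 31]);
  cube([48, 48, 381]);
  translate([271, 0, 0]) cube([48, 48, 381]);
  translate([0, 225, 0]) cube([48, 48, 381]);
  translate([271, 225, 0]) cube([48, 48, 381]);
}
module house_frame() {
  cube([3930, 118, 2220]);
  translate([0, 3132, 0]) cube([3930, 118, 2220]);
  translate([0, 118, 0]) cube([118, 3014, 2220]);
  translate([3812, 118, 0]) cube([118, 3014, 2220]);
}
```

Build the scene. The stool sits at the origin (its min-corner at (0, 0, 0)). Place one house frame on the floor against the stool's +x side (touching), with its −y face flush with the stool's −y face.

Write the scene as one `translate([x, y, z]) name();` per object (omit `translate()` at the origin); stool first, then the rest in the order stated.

stool();
translate([319, 0, 0]) house_frame();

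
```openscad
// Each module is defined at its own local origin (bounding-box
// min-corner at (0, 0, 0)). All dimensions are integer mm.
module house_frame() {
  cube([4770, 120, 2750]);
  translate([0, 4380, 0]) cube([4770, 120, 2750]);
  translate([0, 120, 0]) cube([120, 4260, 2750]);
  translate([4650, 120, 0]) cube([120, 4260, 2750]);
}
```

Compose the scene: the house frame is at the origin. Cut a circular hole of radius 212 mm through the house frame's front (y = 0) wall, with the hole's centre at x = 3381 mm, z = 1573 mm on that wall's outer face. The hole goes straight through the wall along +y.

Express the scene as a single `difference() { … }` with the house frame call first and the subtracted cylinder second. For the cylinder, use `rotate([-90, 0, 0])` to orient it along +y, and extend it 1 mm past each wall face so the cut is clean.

difference() {
  house_frame();
  translate([3381, -1, 1573]) rotate([-90, 0, 0]) cylinder(h = 122, r = 212);
}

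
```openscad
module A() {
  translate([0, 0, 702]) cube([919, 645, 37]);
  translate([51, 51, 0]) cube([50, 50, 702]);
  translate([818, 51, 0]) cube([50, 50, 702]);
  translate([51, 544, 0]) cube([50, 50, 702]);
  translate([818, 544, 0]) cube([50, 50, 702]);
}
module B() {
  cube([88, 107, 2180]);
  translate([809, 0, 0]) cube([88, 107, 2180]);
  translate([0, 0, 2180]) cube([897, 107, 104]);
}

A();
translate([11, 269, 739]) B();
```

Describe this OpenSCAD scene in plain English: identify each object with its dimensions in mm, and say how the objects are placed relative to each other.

A is a table with a 919×645 mm rectangular top, 37 mm thick, top surface at z = 739 mm, supported by four 50×50 mm square legs, each inset 51 mm from the nearest pair of top edges, running from the floor.

B is a rectangular door frame: two vertical jambs of 88×107 mm section, 2180 mm tall, with a clear opening 721 mm wide between their inner faces. A header 104 mm tall and 107 mm deep lies on top of the jambs and spans the full outside width.

The door frame is on top of the table, centred.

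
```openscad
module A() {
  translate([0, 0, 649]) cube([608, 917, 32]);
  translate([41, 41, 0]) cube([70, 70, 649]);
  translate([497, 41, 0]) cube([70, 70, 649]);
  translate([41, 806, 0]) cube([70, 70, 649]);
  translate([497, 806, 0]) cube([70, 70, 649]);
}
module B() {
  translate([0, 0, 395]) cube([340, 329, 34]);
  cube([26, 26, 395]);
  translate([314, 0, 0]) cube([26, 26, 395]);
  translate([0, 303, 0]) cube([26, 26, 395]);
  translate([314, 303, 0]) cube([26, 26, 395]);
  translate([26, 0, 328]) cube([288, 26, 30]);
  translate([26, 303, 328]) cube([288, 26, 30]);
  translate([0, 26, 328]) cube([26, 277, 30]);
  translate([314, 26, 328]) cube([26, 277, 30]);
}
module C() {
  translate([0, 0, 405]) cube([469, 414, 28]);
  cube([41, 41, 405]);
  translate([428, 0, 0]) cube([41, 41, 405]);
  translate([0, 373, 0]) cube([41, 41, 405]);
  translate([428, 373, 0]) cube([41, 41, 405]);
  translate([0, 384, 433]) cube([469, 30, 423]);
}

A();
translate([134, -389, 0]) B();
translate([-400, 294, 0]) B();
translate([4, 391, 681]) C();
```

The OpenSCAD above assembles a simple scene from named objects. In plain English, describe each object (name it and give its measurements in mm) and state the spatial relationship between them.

A is a rectangular dining table. The top is 608×917×32 mm with its upper surface at z = 681 mm. It stands on four 70×70 mm square legs, each inset 41 mm from the nearest pair of top edges, running from the floor to the underside of the top.

B is a four-legged stool. The seat is a 340×329×34 mm slab whose top surface is at z = 429 mm; four square legs, each 26×26 mm in cross-section, run from the floor (z = 0) to the underside of the seat, each flush with a corner of the seat. Four stretchers, 26 mm wide and 30 mm tall, connect adjacent legs with their undersides at z = 328 mm, each running between the inner faces of the legs it joins and aligned with the legs' outer faces on the other axis.

C is a chair. The seat is a 469×414×28 mm slab with its top at z = 433 mm, on four 41×41 mm corner legs (flush with the seat edges, standing on z = 0). A flat backrest 30 mm thick, 423 mm tall, spans the full seat width and rises from the seat top along its +y edge, rear face flush with the rear of the seat.

Two stools sit around the table at the −y, −x sides. The chair is on top of the table.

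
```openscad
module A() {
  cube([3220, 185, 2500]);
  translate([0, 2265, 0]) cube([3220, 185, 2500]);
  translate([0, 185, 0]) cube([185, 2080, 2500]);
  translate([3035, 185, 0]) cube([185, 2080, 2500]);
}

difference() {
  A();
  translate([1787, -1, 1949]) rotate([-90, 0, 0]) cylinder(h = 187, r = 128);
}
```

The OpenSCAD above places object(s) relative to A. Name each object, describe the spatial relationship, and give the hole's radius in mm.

A is a house frame. The house frame has a circular hole through its front wall. The hole's radius is 128 mm.

The subtracted cylinder has r = 128 mm.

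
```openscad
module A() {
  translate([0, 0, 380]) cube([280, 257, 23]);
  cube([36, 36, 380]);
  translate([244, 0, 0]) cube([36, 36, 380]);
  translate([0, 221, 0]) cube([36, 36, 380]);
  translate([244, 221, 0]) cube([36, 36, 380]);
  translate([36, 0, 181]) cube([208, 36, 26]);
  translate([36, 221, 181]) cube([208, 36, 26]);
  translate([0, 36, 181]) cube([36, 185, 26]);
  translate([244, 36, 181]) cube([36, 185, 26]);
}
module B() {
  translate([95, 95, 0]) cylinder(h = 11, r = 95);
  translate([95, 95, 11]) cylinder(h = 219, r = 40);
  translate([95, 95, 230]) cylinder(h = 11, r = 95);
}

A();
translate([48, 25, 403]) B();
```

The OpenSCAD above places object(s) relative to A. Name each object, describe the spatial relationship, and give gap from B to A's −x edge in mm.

A is a stool. B is a spool. The spool is on top of the stool. The gap from the spool to the stool's −x edge is 48 mm.

The spool's min-x is at 48; the stool's min-x is 0; gap = 48 mm.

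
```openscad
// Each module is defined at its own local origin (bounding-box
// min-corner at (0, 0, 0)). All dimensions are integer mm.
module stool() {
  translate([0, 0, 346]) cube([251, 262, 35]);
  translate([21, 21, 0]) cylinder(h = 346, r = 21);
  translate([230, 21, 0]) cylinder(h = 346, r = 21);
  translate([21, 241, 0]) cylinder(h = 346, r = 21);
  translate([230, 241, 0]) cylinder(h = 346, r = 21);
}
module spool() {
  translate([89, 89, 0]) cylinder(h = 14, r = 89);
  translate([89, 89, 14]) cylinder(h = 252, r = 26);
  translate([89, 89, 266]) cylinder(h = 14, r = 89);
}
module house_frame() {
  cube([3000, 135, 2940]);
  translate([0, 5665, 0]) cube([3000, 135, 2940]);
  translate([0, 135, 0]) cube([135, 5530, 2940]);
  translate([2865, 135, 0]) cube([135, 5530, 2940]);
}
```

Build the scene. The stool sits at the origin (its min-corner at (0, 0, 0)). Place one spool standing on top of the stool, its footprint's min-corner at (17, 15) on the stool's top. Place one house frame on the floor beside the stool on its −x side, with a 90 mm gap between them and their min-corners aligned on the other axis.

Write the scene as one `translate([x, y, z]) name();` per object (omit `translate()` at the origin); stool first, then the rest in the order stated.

stool();
translate([17, 15, 381]) spool();
translate([-3090, 0, 0]) house_frame();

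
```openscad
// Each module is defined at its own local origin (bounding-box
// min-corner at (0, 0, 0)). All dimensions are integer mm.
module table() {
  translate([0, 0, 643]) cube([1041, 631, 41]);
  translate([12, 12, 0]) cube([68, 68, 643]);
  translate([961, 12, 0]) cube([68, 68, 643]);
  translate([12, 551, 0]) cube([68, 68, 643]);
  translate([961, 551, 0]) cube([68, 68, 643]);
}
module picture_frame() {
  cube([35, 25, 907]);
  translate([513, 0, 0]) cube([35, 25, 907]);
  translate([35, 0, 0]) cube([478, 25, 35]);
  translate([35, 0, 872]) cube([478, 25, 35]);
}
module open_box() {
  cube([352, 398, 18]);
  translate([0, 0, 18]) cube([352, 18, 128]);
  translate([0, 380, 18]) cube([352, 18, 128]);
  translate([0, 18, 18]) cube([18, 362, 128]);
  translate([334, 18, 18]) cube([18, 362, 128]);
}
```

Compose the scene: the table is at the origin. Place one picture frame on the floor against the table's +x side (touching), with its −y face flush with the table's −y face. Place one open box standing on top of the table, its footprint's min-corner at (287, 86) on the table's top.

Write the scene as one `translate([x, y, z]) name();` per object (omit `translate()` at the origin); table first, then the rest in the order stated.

table();
translate([1041, 0, 0]) picture_frame();
translate([287, 86, 684]) open_box();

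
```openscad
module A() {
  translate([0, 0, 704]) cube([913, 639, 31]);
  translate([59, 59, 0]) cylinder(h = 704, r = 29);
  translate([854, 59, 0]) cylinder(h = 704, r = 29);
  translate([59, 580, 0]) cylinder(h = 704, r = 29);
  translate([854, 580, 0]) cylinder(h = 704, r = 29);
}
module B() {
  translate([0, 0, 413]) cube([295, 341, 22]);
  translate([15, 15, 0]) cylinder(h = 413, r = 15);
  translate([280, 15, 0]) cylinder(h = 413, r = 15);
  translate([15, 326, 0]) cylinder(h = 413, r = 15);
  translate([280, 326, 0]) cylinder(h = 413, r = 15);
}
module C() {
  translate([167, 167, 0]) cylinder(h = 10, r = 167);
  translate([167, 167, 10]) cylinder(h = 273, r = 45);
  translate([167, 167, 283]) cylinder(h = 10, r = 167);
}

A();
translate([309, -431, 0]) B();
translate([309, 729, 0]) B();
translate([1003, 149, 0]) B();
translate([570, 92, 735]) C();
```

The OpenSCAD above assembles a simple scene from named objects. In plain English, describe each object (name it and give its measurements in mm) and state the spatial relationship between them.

A is a table with a 913×639 mm rectangular top, 31 mm thick, top surface at z = 735 mm, supported by four round legs of 58 mm diameter, each leg's bounding box inset 30 mm from the nearest pair of top edges, running from the floor.

B is a four-legged stool. The seat is a 295×341×22 mm slab whose top surface is at z = 435 mm; four round legs, each 30 mm in diameter, run from the floor (z = 0) to the underside of the seat, each leg's axis is inset half a diameter from the nearest pair of seat edges (so the leg's bounding box is flush with the corner).

C is a spool: two coaxial disc flanges of radius 167 mm and thickness 10 mm, joined by a core cylinder of radius 45 mm and height 273 mm. The lower flange rests on z = 0 and the three cylinders share a vertical axis.

Three stools sit around the table at the −y, +y, +x sides. The spool is on top of the table.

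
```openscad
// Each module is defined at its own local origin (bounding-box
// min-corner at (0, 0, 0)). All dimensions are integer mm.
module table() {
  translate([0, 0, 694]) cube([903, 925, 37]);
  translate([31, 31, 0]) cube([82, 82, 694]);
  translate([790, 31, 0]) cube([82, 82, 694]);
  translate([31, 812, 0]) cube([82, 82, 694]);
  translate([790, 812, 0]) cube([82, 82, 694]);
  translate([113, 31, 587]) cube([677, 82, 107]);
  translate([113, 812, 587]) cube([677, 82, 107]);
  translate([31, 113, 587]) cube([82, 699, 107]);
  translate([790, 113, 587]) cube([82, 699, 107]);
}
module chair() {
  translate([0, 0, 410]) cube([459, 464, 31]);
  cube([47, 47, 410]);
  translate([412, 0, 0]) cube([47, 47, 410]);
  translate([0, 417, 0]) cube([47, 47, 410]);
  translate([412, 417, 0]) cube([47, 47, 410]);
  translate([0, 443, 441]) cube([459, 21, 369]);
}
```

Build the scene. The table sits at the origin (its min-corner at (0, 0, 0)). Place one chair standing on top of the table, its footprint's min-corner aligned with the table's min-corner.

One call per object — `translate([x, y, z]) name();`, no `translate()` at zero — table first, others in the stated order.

table();
translate([0, 0, 731]) chair();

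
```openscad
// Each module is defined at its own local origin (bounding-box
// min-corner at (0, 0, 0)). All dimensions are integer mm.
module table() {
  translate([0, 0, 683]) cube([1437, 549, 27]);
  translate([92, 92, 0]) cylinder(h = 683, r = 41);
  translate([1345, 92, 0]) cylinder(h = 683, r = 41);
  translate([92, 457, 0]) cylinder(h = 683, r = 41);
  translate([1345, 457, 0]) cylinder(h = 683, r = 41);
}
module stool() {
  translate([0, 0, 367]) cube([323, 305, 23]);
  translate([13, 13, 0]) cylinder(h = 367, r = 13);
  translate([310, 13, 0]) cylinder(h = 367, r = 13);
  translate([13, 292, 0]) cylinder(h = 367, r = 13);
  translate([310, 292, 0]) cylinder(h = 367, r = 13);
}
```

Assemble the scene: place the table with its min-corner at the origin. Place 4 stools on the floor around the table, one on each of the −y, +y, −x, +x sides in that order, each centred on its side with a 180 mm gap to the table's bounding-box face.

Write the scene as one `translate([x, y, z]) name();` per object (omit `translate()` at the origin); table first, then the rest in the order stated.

table();
translate([557, -485, 0]) stool();
translate([557, 729, 0]) stool();
translate([-503, 122, 0]) stool();
translate([1617, 122, 0]) stool();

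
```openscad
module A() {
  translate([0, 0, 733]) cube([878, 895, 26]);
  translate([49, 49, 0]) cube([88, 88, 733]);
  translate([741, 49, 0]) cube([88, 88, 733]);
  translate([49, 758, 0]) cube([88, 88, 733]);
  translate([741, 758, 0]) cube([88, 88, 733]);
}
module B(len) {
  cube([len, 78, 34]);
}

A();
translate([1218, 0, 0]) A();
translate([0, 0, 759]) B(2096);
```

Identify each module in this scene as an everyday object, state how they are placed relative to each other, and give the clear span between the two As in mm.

A is a table. B is a beam. A beam spans the tops of two tables. The clear span between the two tables is 340 mm.

Second table starts at x = 1218; first ends at x = 878; clear span = 1218 − 878 = 340 mm.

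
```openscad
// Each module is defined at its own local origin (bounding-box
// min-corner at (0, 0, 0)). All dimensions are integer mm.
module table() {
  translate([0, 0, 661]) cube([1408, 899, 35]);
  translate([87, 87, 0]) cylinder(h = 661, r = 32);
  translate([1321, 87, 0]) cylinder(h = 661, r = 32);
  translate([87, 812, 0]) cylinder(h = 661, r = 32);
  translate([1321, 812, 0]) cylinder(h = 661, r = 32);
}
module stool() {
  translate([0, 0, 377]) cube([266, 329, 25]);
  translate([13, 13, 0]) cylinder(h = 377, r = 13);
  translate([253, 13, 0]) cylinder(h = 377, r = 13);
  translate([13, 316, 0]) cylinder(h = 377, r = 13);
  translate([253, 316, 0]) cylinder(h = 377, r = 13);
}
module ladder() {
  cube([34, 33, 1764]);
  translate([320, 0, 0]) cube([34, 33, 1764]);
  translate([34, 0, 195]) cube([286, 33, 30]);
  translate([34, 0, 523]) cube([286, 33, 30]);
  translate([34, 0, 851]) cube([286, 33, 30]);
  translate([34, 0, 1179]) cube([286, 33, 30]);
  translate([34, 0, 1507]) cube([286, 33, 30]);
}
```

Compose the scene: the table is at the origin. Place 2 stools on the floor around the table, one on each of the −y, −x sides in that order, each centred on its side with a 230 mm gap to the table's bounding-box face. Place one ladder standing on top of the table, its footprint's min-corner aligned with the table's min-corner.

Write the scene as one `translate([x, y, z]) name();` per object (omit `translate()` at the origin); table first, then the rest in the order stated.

table();
translate([571, -559, 0]) stool();
translate([-496, 285, 0]) stool();
translate([0, 0, 696]) ladder();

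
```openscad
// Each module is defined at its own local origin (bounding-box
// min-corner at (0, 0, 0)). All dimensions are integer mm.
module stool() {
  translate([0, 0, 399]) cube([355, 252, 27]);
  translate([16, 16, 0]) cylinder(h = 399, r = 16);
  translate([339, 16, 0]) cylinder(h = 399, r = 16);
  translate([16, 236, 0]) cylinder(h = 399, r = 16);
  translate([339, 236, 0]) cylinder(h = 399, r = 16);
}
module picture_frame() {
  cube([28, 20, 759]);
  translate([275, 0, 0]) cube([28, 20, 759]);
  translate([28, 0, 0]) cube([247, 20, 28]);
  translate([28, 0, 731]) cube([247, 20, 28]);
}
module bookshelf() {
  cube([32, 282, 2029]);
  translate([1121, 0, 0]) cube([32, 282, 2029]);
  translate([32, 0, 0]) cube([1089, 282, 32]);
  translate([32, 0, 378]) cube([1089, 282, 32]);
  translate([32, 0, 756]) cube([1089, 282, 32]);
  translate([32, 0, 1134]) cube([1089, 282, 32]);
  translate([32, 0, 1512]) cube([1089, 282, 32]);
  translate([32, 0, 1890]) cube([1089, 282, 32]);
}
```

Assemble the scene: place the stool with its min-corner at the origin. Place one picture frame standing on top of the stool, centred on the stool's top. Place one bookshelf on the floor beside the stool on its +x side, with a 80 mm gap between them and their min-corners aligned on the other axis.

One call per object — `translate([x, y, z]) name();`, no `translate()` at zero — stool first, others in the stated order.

stool();
translate([26, 116, 426]) picture_frame();
translate([435, 0, 0]) bookshelf();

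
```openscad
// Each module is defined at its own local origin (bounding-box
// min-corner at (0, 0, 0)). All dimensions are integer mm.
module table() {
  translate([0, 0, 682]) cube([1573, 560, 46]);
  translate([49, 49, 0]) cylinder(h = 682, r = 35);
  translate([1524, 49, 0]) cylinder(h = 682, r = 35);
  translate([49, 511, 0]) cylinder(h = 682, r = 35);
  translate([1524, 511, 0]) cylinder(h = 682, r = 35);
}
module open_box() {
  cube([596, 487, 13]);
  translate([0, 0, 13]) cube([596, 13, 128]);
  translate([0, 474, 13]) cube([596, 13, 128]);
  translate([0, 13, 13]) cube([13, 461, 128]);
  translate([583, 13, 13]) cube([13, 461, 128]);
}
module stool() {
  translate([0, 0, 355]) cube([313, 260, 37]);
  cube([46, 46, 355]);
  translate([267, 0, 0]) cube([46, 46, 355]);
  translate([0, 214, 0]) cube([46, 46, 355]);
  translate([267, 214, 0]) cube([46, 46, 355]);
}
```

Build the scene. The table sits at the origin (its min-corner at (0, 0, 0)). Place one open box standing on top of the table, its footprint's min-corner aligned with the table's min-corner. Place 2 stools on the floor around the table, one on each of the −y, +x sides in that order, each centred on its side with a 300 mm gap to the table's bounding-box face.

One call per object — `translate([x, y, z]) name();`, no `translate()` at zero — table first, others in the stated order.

table();
translate([0, 0, 728]) open_box();
translate([630, -560, 0]) stool();
translate([1873, 150, 0]) stool();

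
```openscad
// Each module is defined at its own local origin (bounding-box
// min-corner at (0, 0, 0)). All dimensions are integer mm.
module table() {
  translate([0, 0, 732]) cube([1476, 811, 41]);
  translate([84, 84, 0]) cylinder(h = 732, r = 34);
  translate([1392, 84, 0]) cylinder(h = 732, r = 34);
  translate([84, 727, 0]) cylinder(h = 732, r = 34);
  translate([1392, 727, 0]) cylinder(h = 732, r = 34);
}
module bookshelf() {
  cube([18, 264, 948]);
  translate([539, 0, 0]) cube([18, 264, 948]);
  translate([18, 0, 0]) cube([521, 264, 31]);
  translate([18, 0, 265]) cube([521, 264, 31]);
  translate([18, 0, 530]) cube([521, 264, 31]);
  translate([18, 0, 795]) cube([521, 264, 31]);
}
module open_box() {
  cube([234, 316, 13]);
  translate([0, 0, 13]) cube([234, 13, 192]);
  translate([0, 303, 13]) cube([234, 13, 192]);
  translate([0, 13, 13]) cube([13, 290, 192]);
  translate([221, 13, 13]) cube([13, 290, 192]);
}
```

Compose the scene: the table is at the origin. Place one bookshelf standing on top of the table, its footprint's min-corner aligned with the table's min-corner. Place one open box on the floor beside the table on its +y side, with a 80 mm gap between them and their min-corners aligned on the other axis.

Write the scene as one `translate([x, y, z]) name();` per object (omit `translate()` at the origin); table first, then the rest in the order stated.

table();
translate([0, 0, 773]) bookshelf();
translate([0, 891, 0]) open_box();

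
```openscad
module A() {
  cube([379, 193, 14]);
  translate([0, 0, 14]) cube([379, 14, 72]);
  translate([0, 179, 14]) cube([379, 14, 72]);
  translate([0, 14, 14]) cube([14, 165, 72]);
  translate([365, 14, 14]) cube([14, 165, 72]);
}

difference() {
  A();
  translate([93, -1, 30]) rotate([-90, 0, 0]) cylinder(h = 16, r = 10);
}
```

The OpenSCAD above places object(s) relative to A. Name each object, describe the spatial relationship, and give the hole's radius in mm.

A is an open box. The open box has a circular hole through its front wall. The hole's radius is 10 mm.

The subtracted cylinder has r = 10 mm.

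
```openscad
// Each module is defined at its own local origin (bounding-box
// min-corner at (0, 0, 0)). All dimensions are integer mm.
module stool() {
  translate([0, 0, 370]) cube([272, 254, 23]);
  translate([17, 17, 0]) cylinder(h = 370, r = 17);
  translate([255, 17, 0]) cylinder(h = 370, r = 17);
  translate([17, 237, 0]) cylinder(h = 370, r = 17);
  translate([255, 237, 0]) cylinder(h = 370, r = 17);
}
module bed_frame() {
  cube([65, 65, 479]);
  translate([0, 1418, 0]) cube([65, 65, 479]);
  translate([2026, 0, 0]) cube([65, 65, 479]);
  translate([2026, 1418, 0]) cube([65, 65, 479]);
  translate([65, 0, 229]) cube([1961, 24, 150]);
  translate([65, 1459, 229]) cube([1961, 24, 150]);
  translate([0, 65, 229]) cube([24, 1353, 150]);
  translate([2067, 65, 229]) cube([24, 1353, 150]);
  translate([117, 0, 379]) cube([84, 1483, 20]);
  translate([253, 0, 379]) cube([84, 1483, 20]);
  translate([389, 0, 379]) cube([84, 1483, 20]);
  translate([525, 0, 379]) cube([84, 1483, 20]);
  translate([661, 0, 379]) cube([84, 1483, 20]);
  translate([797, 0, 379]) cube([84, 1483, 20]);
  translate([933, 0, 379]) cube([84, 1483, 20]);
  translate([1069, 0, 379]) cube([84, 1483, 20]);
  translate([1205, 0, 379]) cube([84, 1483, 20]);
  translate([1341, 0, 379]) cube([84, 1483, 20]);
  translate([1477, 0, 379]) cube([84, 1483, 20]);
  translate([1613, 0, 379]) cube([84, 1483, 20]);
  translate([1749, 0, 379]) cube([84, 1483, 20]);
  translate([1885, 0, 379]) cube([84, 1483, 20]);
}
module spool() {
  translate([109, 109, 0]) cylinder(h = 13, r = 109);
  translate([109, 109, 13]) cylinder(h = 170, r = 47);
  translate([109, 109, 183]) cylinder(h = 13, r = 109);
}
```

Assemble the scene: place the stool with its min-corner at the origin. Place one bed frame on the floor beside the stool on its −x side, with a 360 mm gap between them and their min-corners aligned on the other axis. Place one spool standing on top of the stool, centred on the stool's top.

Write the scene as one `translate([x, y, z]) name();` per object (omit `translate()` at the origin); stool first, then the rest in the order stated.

stool();
translate([-2451, 0, 0]) bed_frame();
translate([27, 18, 393]) spool();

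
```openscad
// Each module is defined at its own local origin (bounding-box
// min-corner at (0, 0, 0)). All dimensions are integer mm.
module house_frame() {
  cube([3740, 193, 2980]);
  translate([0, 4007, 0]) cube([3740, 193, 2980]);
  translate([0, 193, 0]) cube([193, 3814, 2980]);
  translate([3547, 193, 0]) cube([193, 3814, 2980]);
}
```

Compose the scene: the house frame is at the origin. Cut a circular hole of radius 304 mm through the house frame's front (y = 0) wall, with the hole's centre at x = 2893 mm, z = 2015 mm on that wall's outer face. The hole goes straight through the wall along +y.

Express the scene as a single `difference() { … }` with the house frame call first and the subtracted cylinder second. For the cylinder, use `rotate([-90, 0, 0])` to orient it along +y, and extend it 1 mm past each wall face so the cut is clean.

difference() {
  house_frame();
  translate([2893, -1, 2015]) rotate([-90, 0, 0]) cylinder(h = 195, r = 304);
}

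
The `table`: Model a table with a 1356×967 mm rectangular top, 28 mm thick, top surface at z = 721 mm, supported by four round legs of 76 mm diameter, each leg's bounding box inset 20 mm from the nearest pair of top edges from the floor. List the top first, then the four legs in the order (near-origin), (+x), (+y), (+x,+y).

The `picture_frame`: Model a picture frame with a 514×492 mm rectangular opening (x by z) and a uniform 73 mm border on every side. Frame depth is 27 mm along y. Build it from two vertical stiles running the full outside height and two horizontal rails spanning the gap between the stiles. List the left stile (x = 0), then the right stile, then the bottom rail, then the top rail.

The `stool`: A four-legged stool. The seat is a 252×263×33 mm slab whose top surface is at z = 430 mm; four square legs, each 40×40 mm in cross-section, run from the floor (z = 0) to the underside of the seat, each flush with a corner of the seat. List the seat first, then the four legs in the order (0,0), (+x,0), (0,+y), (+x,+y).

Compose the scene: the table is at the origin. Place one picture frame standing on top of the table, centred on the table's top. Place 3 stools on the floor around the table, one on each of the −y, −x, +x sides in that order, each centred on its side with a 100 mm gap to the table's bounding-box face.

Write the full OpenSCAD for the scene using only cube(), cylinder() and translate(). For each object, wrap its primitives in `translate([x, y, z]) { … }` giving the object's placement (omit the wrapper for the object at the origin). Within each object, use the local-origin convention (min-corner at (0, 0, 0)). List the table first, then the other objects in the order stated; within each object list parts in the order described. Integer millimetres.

translate([0, 0, 693]) cube([1356, 967, 28]);
translate([58, 58, 0]) cylinder(h = 693, r = 38);
translate([1298, 58, 0]) cylinder(h = 693, r = 38);
translate([58, 909, 0]) cylinder(h = 693, r = 38);
translate([1298, 909, 0]) cylinder(h = 693, r = 38);
translate([348, 470, 721]) {
  cube([73, 27, 638]);
  translate([587, 0, 0]) cube([73, 27, 638]);
  translate([73, 0, 0]) cube([514, 27, 73]);
  translate([73, 0, 565]) cube([514, 27, 73]);
}
translate([552, -363, 0]) {
  translate([0, 0, 397]) cube([252, 263, 33]);
  cube([40, 40, 397]);
  translate([212, 0, 0]) cube([40, 40, 397]);
  translate([0, 223, 0]) cube([40, 40, 397]);
  translate([212, 223, 0]) cube([40, 40, 397]);
}
translate([-352, 352, 0]) {
  translate([0, 0, 397]) cube([252, 263, 33]);
  cube([40, 40, 397]);
  translate([212, 0, 0]) cube([40, 40, 397]);
  translate([0, 223, 0]) cube([40, 40, 397]);
  translate([212, 223, 0]) cube([40, 40, 397]);
}
translate([1456, 352, 0]) {
  translate([0, 0, 397]) cube([252, 263, 33]);
  cube([40, 40, 397]);
  translate([212, 0, 0]) cube([40, 40, 397]);
  translate([0, 223, 0]) cube([40, 40, 397]);
  translate([212, 223, 0]) cube([40, 40, 397]);
}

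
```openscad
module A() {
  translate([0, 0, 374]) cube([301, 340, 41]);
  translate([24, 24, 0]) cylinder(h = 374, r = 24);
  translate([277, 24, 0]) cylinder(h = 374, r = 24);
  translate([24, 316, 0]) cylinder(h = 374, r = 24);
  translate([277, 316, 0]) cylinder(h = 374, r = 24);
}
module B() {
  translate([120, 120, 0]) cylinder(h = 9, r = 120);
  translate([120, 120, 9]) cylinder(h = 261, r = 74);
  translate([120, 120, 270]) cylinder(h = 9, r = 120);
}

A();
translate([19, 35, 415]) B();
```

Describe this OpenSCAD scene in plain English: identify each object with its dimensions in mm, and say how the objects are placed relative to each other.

A is a four-legged stool. The seat is 301×340 mm, 41 mm thick, top at z = 415 mm. It stands on four round legs, each 48 mm in diameter, from z = 0 to the seat underside, each leg's axis is inset half a diameter from the nearest pair of seat edges (so the leg's bounding box is flush with the corner).

B is a spool: two coaxial disc flanges of radius 120 mm and thickness 9 mm, joined by a core cylinder of radius 74 mm and height 261 mm. The lower flange rests on z = 0 and the three cylinders share a vertical axis.

The spool is on top of the stool.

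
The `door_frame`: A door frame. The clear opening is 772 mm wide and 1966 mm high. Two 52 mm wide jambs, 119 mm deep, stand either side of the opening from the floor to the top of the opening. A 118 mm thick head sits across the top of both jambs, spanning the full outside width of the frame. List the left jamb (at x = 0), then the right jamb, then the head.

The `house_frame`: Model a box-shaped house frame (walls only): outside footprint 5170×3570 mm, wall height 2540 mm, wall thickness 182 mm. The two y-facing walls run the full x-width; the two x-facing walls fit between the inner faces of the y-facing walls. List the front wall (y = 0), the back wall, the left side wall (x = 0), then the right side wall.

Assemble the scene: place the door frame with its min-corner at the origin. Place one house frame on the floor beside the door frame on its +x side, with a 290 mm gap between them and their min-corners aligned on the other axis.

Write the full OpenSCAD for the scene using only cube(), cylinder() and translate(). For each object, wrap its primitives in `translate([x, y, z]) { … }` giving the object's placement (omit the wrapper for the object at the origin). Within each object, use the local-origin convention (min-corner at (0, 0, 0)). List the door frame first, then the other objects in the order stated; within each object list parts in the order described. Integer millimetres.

cube([52, 119, 1966]);
translate([824, 0, 0]) cube([52, 119, 1966]);
translate([0, 0, 1966]) cube([876, 119, 118]);
translate([1166, 0, 0]) {
  cube([5170, 182, 2540]);
  translate([0, 3388, 0]) cube([5170, 182, 2540]);
  translate([0, 182, 0]) cube([182, 3206, 2540]);
  translate([4988, 182, 0]) cube([182, 3206, 2540]);
}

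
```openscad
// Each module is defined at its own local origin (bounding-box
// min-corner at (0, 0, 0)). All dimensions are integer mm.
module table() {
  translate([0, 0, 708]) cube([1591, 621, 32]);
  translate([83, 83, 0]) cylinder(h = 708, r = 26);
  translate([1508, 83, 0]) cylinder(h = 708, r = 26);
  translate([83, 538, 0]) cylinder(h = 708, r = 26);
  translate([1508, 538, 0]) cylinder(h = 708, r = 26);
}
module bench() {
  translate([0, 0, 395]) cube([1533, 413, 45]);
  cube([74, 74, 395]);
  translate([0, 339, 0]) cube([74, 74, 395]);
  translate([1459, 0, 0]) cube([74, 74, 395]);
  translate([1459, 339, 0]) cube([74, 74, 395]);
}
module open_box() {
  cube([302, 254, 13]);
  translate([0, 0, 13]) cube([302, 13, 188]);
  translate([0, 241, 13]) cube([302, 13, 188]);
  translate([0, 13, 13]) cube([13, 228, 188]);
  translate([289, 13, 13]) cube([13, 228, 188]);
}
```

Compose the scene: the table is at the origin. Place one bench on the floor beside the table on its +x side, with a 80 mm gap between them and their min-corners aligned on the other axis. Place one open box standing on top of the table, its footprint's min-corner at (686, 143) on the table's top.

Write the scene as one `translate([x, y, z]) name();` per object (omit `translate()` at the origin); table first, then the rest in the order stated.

table();
translate([1671, 0, 0]) bench();
translate([686, 143, 740]) open_box();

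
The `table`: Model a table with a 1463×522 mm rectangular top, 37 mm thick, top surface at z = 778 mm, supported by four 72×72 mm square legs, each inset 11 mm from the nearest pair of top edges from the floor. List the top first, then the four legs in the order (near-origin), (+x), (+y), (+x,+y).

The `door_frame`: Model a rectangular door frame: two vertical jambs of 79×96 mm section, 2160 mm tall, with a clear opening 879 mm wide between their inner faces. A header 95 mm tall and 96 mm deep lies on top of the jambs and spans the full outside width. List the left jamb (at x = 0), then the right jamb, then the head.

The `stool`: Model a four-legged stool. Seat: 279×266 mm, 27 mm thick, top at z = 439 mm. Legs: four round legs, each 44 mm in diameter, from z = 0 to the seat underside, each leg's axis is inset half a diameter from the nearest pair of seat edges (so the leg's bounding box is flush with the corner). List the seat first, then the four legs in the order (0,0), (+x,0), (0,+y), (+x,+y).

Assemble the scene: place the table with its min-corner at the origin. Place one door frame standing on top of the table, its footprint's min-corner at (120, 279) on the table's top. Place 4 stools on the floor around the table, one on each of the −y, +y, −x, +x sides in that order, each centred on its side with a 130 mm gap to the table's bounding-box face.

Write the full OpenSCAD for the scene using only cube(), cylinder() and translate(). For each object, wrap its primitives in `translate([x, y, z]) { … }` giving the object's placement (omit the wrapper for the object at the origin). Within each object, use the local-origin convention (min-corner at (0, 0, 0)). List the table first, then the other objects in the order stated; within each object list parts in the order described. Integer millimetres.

translate([0, 0, 741]) cube([1463, 522, 37]);
translate([11, 11, 0]) cube([72, 72, 741]);
translate([1380, 11, 0]) cube([72, 72, 741]);
translate([11, 439, 0]) cube([72, 72, 741]);
translate([1380, 439, 0]) cube([72, 72, 741]);
translate([120, 279, 778]) {
  cube([79, 96, 2160]);
  translate([958, 0, 0]) cube([79, 96, 2160]);
  translate([0, 0, 2160]) cube([1037, 96, 95]);
}
translate([592, -396, 0]) {
  translate([0, 0, 412]) cube([279, 266, 27]);
  translate([22, 22, 0]) cylinder(h = 412, r = 22);
  translate([257, 22, 0]) cylinder(h = 412, r = 22);
  translate([22, 244, 0]) cylinder(h = 412, r = 22);
  translate([257, 244, 0]) cylinder(h = 412, r = 22);
}
translate([592, 652, 0]) {
  translate([0, 0, 412]) cube([279, 266, 27]);
  translate([22, 22, 0]) cylinder(h = 412, r = 22);
  translate([257, 22, 0]) cylinder(h = 412, r = 22);
  translate([22, 244, 0]) cylinder(h = 412, r = 22);
  translate([257, 244, 0]) cylinder(h = 412, r = 22);
}
translate([-409, 128, 0]) {
  translate([0, 0, 412]) cube([279, 266, 27]);
  translate([22, 22, 0]) cylinder(h = 412, r = 22);
  translate([257, 22, 0]) cylinder(h = 412, r = 22);
  translate([22, 244, 0]) cylinder(h = 412, r = 22);
  translate([257, 244, 0]) cylinder(h = 412, r = 22);
}
translate([1593, 128, 0]) {
  translate([0, 0, 412]) cube([279, 266, 27]);
  translate([22, 22, 0]) cylinder(h = 412, r = 22);
  translate([257, 22, 0]) cylinder(h = 412, r = 22);
  translate([22, 244, 0]) cylinder(h = 412, r = 22);
  translate([257, 244, 0]) cylinder(h = 412, r = 22);
}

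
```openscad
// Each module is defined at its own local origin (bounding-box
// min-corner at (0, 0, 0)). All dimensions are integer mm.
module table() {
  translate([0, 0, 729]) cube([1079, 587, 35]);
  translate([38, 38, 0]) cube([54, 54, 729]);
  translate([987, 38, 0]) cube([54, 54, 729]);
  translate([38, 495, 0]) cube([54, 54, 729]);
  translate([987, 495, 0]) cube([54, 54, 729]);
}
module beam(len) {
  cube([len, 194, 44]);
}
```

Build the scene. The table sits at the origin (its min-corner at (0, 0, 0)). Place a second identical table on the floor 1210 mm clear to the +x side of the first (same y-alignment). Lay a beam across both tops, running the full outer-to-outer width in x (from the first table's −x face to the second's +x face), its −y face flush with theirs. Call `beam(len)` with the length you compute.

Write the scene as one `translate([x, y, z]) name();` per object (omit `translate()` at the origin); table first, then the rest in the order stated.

table();
translate([2289, 0, 0]) table();
translate([0, 0, 764]) beam(3368);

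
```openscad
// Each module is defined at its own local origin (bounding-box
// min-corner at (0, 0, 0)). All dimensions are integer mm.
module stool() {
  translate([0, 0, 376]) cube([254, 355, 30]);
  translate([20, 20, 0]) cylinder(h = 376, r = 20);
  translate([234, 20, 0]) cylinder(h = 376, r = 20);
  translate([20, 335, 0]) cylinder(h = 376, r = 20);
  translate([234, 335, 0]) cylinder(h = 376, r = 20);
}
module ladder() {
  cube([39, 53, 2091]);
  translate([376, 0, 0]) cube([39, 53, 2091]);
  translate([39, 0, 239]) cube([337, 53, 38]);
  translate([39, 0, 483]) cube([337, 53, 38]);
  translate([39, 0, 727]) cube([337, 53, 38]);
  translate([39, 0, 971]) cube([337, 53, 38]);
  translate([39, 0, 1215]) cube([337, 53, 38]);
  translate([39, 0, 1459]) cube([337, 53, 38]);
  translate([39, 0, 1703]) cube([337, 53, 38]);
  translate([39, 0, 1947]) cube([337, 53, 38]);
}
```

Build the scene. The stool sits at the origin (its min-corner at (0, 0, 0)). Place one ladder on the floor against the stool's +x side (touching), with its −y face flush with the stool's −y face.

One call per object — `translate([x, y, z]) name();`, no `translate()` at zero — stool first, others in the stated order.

stool();
translate([254, 0, 0]) ladder();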